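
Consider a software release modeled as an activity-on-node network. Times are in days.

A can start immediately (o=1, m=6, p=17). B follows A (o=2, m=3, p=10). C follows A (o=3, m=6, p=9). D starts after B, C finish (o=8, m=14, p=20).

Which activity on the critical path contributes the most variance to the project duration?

A

te_A = (1 + 4·6 + 17)/6 = 42/6 = 7; σ²_A = ((17−1)/6)² = 7.111
te_B = (2 + 4·3 + 10)/6 = 24/6 = 4; σ²_B = ((10−2)/6)² = 1.778
te_C = (3 + 4·6 + 9)/6 = 36/6 = 6; σ²_C = ((9−3)/6)² = 1.000
te_D = (8 + 4·14 + 20)/6 = 84/6 = 14; σ²_D = ((20−8)/6)² = 4.000

Forward pass:
ES_A = 0; EF_A = 7
ES_B = 7; EF_B = 7+4 = 11
ES_C = 7; EF_C = 7+6 = 13
ES_D = max(EF_B=11, EF_C=13) = 13; EF_D = 13+14 = 27
Expected project duration μ = 27 days. Critical path: A → C → D.

Variances on critical path: σ²_A=7.111, σ²_C=1.000, σ²_D=4.000.
Largest is σ²_A = 7.111.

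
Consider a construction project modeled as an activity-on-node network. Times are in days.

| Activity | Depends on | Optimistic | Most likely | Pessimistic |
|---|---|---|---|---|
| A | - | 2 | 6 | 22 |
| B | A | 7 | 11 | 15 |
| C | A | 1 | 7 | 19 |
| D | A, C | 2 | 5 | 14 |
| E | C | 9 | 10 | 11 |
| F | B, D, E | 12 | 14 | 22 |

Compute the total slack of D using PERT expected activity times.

4 days

te_A = (2 + 4·6 + 22)/6 = 48/6 = 8
te_B = (7 + 4·11 + 15)/6 = 66/6 = 11
te_C = (1 + 4·7 + 19)/6 = 48/6 = 8
te_D = (2 + 4·5 + 14)/6 = 36/6 = 6
te_E = (9 + 4·10 + 11)/6 = 60/6 = 10
te_F = (12 + 4·14 + 22)/6 = 90/6 = 15

Forward pass:
ES_A = 0; EF_A = 8
ES_B = 8; EF_B = 8+11 = 19
ES_C = 8; EF_C = 8+8 = 16
ES_D = max(EF_A=8, EF_C=16) = 16; EF_D = 16+6 = 22
ES_E = 16; EF_E = 16+10 = 26
ES_F = max(EF_B=19, EF_D=22, EF_E=26) = 26; EF_F = 26+15 = 41
Expected project duration μ = 41 days. Critical path: A → C → E → F.

Backward pass:
LF_F = 41; LS_F = 41−15 = 26
LF_E = LS_F = 26; LS_E = 26−10 = 16
LF_D = LS_F = 26; LS_D = 26−6 = 20
LF_C = min(LS_D=20, LS_E=16) = 16; LS_C = 16−8 = 8
LF_B = LS_F = 26; LS_B = 26−11 = 15
LF_A = min(LS_B=15, LS_C=8, LS_D=20) = 8; LS_A = 8−8 = 0
Slack_D = LS_D − ES_D = 20 − 16 = 4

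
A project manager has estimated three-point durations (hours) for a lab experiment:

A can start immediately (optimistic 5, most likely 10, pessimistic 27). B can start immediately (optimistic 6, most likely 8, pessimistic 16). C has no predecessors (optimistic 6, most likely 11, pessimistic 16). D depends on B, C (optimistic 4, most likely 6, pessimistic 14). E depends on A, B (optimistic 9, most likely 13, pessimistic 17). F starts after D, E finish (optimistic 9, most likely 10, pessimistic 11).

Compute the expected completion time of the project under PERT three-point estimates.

te_A = (5 + 4·10 + 27)/6 = 72/6 = 12
te_B = (6 + 4·8 + 16)/6 = 54/6 = 9
te_C = (6 + 4·11 + 16)/6 = 66/6 = 11
te_D = (4 + 4·6 + 14)/6 = 42/6 = 7
te_E = (9 + 4·13 + 17)/6 = 78/6 = 13
te_F = (9 + 4·10 + 11)/6 = 60/6 = 10

Forward pass:
ES_A = 0; EF_A = 12
ES_B = 0; EF_B = 9
ES_C = 0; EF_C = 11
ES_D = max(EF_B=9, EF_C=11) = 11; EF_D = 11+7 = 18
ES_E = max(EF_A=12, EF_B=9) = 12; EF_E = 12+13 = 25
ES_F = max(EF_D=18, EF_E=25) = 25; EF_F = 25+10 = 35
Expected project duration μ = 35 hours. Critical path: A → E → F.

35 hours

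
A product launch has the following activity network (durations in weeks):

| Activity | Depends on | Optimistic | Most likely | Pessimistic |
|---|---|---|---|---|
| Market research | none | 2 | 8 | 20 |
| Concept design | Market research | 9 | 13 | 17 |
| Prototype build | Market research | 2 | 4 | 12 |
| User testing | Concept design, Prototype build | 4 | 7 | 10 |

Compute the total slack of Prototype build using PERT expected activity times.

8 weeks

te_Market research = (2 + 4·8 + 20)/6 = 54/6 = 9
te_Concept design = (9 + 4·13 + 17)/6 = 78/6 = 13
te_Prototype build = (2 + 4·4 + 12)/6 = 30/6 = 5
te_User testing = (4 + 4·7 + 10)/6 = 42/6 = 7

Forward pass:
ES_Market research = 0; EF_Market research = 9
ES_Concept design = 9; EF_Concept design = 9+13 = 22
ES_Prototype build = 9; EF_Prototype build = 9+5 = 14
ES_User testing = max(EF_Concept design=22, EF_Prototype build=14) = 22; EF_User testing = 22+7 = 29
Expected project duration μ = 29 weeks. Critical path: Market research → Concept design → User testing.

Backward pass:
LF_User testing = 29; LS_User testing = 29−7 = 22
LF_Prototype build = LS_User testing = 22; LS_Prototype build = 22−5 = 17
LF_Concept design = LS_User testing = 22; LS_Concept design = 22−13 = 9
LF_Market research = min(LS_Concept design=9, LS_Prototype build=17) = 9; LS_Market research = 9−9 = 0
Slack_Prototype build = LS_Prototype build − ES_Prototype build = 17 − 9 = 8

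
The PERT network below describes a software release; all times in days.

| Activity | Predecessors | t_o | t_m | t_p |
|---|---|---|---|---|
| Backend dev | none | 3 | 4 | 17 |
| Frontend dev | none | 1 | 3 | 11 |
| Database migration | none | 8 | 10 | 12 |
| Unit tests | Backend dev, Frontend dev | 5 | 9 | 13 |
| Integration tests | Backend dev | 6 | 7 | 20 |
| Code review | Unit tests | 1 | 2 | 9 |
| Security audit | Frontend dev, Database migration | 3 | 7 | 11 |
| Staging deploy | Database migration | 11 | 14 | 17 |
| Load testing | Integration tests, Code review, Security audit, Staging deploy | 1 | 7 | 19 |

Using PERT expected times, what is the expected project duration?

32 days

te_Backend dev = (3 + 4·4 + 17)/6 = 36/6 = 6
te_Frontend dev = (1 + 4·3 + 11)/6 = 24/6 = 4
te_Database migration = (8 + 4·10 + 12)/6 = 60/6 = 10
te_Unit tests = (5 + 4·9 + 13)/6 = 54/6 = 9
te_Integration tests = (6 + 4·7 + 20)/6 = 54/6 = 9
te_Code review = (1 + 4·2 + 9)/6 = 18/6 = 3
te_Security audit = (3 + 4·7 + 11)/6 = 42/6 = 7
te_Staging deploy = (11 + 4·14 + 17)/6 = 84/6 = 14
te_Load testing = (1 + 4·7 + 19)/6 = 48/6 = 8

Forward pass:
ES_Backend dev = 0; EF_Backend dev = 6
ES_Frontend dev = 0; EF_Frontend dev = 4
ES_Database migration = 0; EF_Database migration = 10
ES_Unit tests = max(EF_Backend dev=6, EF_Frontend dev=4) = 6; EF_Unit tests = 6+9 = 15
ES_Integration tests = 6; EF_Integration tests = 6+9 = 15
ES_Code review = 15; EF_Code review = 15+3 = 18
ES_Security audit = max(EF_Frontend dev=4, EF_Database migration=10) = 10; EF_Security audit = 10+7 = 17
ES_Staging deploy = 10; EF_Staging deploy = 10+14 = 24
ES_Load testing = max(EF_Integration tests=15, EF_Code review=18, EF_Security audit=17, EF_Staging deploy=24) = 24; EF_Load testing = 24+8 = 32
Expected project duration μ = 32 days. Critical path: Database migration → Staging deploy → Load testing.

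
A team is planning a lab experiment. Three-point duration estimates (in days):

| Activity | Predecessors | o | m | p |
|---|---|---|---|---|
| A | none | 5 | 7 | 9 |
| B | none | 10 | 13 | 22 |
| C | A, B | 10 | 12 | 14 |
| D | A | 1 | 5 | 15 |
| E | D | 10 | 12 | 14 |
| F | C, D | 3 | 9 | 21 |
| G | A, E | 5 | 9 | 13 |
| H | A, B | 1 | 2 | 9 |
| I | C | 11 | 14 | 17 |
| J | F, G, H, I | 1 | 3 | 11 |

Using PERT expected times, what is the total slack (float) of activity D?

te_A = (5 + 4·7 + 9)/6 = 42/6 = 7
te_B = (10 + 4·13 + 22)/6 = 84/6 = 14
te_C = (10 + 4·12 + 14)/6 = 72/6 = 12
te_D = (1 + 4·5 + 15)/6 = 36/6 = 6
te_E = (10 + 4·12 + 14)/6 = 72/6 = 12
te_F = (3 + 4·9 + 21)/6 = 60/6 = 10
te_G = (5 + 4·9 + 13)/6 = 54/6 = 9
te_H = (1 + 4·2 + 9)/6 = 18/6 = 3
te_I = (11 + 4·14 + 17)/6 = 84/6 = 14
te_J = (1 + 4·3 + 11)/6 = 24/6 = 4

Forward pass:
ES_A = 0; EF_A = 7
ES_B = 0; EF_B = 14
ES_C = max(EF_A=7, EF_B=14) = 14; EF_C = 14+12 = 26
ES_D = 7; EF_D = 7+6 = 13
ES_E = 13; EF_E = 13+12 = 25
ES_F = max(EF_C=26, EF_D=13) = 26; EF_F = 26+10 = 36
ES_G = max(EF_A=7, EF_E=25) = 25; EF_G = 25+9 = 34
ES_H = max(EF_A=7, EF_B=14) = 14; EF_H = 14+3 = 17
ES_I = 26; EF_I = 26+14 = 40
ES_J = max(EF_F=36, EF_G=34, EF_H=17, EF_I=40) = 40; EF_J = 40+4 = 44
Expected project duration μ = 44 days. Critical path: B → C → I → J.

Backward pass:
LF_J = 44; LS_J = 44−4 = 40
LF_I = LS_J = 40; LS_I = 40−14 = 26
LF_H = LS_J = 40; LS_H = 40−3 = 37
LF_G = LS_J = 40; LS_G = 40−9 = 31
LF_F = LS_J = 40; LS_F = 40−10 = 30
LF_E = LS_G = 31; LS_E = 31−12 = 19
LF_D = min(LS_E=19, LS_F=30) = 19; LS_D = 19−6 = 13
LF_C = min(LS_F=30, LS_I=26) = 26; LS_C = 26−12 = 14
LF_B = min(LS_C=14, LS_H=37) = 14; LS_B = 14−14 = 0
LF_A = min(LS_C=14, LS_D=13, LS_G=31, LS_H=37) = 13; LS_A = 13−7 = 6
Slack_D = LS_D − ES_D = 13 − 7 = 6

6 days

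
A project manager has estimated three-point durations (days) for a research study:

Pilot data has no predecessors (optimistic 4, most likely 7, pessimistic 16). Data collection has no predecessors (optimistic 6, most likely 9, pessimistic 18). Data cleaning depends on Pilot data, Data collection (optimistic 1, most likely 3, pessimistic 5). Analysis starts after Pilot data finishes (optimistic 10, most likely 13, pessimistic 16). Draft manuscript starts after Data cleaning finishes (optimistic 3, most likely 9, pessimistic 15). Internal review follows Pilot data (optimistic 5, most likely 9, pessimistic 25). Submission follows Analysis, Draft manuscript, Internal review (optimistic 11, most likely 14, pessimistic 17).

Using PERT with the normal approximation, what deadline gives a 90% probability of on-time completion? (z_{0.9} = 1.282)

te_Pilot data = (4 + 4·7 + 16)/6 = 48/6 = 8; σ²_Pilot data = ((16−4)/6)² = 4.000
te_Data collection = (6 + 4·9 + 18)/6 = 60/6 = 10; σ²_Data collection = ((18−6)/6)² = 4.000
te_Data cleaning = (1 + 4·3 + 5)/6 = 18/6 = 3; σ²_Data cleaning = ((5−1)/6)² = 0.444
te_Analysis = (10 + 4·13 + 16)/6 = 78/6 = 13; σ²_Analysis = ((16−10)/6)² = 1.000
te_Draft manuscript = (3 + 4·9 + 15)/6 = 54/6 = 9; σ²_Draft manuscript = ((15−3)/6)² = 4.000
te_Internal review = (5 + 4·9 + 25)/6 = 66/6 = 11; σ²_Internal review = ((25−5)/6)² = 11.111
te_Submission = (11 + 4·14 + 17)/6 = 84/6 = 14; σ²_Submission = ((17−11)/6)² = 1.000

Forward pass:
ES_Pilot data = 0; EF_Pilot data = 8
ES_Data collection = 0; EF_Data collection = 10
ES_Data cleaning = max(EF_Pilot data=8, EF_Data collection=10) = 10; EF_Data cleaning = 10+3 = 13
ES_Analysis = 8; EF_Analysis = 8+13 = 21
ES_Draft manuscript = 13; EF_Draft manuscript = 13+9 = 22
ES_Internal review = 8; EF_Internal review = 8+11 = 19
ES_Submission = max(EF_Analysis=21, EF_Draft manuscript=22, EF_Internal review=19) = 22; EF_Submission = 22+14 = 36
Expected project duration μ = 36 days. Critical path: Data collection → Data cleaning → Draft manuscript → Submission.

Variance along critical path = 4.000 + 0.444 + 4.000 + 1.000 = 9.444; σ = 3.073 days.
D = μ + z·σ = 36 + 1.282·3.073 = 39.9 days

39.9 days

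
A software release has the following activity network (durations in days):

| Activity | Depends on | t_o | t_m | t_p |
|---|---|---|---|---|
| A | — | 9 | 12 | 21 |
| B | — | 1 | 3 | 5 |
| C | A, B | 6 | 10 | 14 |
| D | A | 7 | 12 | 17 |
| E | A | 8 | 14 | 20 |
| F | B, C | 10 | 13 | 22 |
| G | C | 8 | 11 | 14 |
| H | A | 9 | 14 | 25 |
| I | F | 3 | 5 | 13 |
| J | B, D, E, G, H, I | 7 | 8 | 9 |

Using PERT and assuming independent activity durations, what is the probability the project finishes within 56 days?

0.920

te_A = (9 + 4·12 + 21)/6 = 78/6 = 13; σ²_A = ((21−9)/6)² = 4.000
te_B = (1 + 4·3 + 5)/6 = 18/6 = 3; σ²_B = ((5−1)/6)² = 0.444
te_C = (6 + 4·10 + 14)/6 = 60/6 = 10; σ²_C = ((14−6)/6)² = 1.778
te_D = (7 + 4·12 + 17)/6 = 72/6 = 12; σ²_D = ((17−7)/6)² = 2.778
te_E = (8 + 4·14 + 20)/6 = 84/6 = 14; σ²_E = ((20−8)/6)² = 4.000
te_F = (10 + 4·13 + 22)/6 = 84/6 = 14; σ²_F = ((22−10)/6)² = 4.000
te_G = (8 + 4·11 + 14)/6 = 66/6 = 11; σ²_G = ((14−8)/6)² = 1.000
te_H = (9 + 4·14 + 25)/6 = 90/6 = 15; σ²_H = ((25−9)/6)² = 7.111
te_I = (3 + 4·5 + 13)/6 = 36/6 = 6; σ²_I = ((13−3)/6)² = 2.778
te_J = (7 + 4·8 + 9)/6 = 48/6 = 8; σ²_J = ((9−7)/6)² = 0.111

Forward pass:
ES_A = 0; EF_A = 13
ES_B = 0; EF_B = 3
ES_C = max(EF_A=13, EF_B=3) = 13; EF_C = 13+10 = 23
ES_D = 13; EF_D = 13+12 = 25
ES_E = 13; EF_E = 13+14 = 27
ES_F = max(EF_B=3, EF_C=23) = 23; EF_F = 23+14 = 37
ES_G = 23; EF_G = 23+11 = 34
ES_H = 13; EF_H = 13+15 = 28
ES_I = 37; EF_I = 37+6 = 43
ES_J = max(EF_B=3, EF_D=25, EF_E=27, EF_G=34, EF_H=28, EF_I=43) = 43; EF_J = 43+8 = 51
Expected project duration μ = 51 days. Critical path: A → C → F → I → J.

Variance along critical path = 4.000 + 1.778 + 4.000 + 2.778 + 0.111 = 12.667; σ = √12.667 = 3.559 days.
Z = (56 − 51) / 3.559 = 1.405
P(T ≤ 56) = Φ(1.405) ≈ 0.920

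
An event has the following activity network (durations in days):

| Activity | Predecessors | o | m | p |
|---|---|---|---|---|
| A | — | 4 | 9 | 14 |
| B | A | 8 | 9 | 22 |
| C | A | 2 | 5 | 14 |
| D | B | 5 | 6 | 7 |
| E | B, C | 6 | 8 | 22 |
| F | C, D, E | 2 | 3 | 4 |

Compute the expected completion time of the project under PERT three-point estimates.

33 days

te_A = (4 + 4·9 + 14)/6 = 54/6 = 9
te_B = (8 + 4·9 + 22)/6 = 66/6 = 11
te_C = (2 + 4·5 + 14)/6 = 36/6 = 6
te_D = (5 + 4·6 + 7)/6 = 36/6 = 6
te_E = (6 + 4·8 + 22)/6 = 60/6 = 10
te_F = (2 + 4·3 + 4)/6 = 18/6 = 3

Forward pass:
ES_A = 0; EF_A = 9
ES_B = 9; EF_B = 9+11 = 20
ES_C = 9; EF_C = 9+6 = 15
ES_D = 20; EF_D = 20+6 = 26
ES_E = max(EF_B=20, EF_C=15) = 20; EF_E = 20+10 = 30
ES_F = max(EF_C=15, EF_D=26, EF_E=30) = 30; EF_F = 30+3 = 33
Expected project duration μ = 33 days. Critical path: A → B → E → F.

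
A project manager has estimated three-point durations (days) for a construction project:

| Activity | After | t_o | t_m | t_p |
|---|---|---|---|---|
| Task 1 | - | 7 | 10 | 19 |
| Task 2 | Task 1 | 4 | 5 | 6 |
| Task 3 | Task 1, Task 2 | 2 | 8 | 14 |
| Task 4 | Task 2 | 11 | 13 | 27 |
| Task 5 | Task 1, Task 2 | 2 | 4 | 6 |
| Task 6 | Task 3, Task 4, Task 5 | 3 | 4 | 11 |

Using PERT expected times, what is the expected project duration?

36 days

te_Task 1 = (7 + 4·10 + 19)/6 = 66/6 = 11
te_Task 2 = (4 + 4·5 + 6)/6 = 30/6 = 5
te_Task 3 = (2 + 4·8 + 14)/6 = 48/6 = 8
te_Task 4 = (11 + 4·13 + 27)/6 = 90/6 = 15
te_Task 5 = (2 + 4·4 + 6)/6 = 24/6 = 4
te_Task 6 = (3 + 4·4 + 11)/6 = 30/6 = 5

Forward pass:
ES_Task 1 = 0; EF_Task 1 = 11
ES_Task 2 = 11; EF_Task 2 = 11+5 = 16
ES_Task 3 = max(EF_Task 1=11, EF_Task 2=16) = 16; EF_Task 3 = 16+8 = 24
ES_Task 4 = 16; EF_Task 4 = 16+15 = 31
ES_Task 5 = max(EF_Task 1=11, EF_Task 2=16) = 16; EF_Task 5 = 16+4 = 20
ES_Task 6 = max(EF_Task 3=24, EF_Task 4=31, EF_Task 5=20) = 31; EF_Task 6 = 31+5 = 36
Expected project duration μ = 36 days. Critical path: Task 1 → Task 2 → Task 4 → Task 6.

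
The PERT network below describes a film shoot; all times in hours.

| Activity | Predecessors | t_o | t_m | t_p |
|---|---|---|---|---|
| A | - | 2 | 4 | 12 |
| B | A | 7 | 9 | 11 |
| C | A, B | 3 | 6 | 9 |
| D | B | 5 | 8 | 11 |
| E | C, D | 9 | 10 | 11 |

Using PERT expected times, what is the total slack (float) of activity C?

2 hours

te_A = (2 + 4·4 + 12)/6 = 30/6 = 5
te_B = (7 + 4·9 + 11)/6 = 54/6 = 9
te_C = (3 + 4·6 + 9)/6 = 36/6 = 6
te_D = (5 + 4·8 + 11)/6 = 48/6 = 8
te_E = (9 + 4·10 + 11)/6 = 60/6 = 10

Forward pass:
ES_A = 0; EF_A = 5
ES_B = 5; EF_B = 5+9 = 14
ES_C = max(EF_A=5, EF_B=14) = 14; EF_C = 14+6 = 20
ES_D = 14; EF_D = 14+8 = 22
ES_E = max(EF_C=20, EF_D=22) = 22; EF_E = 22+10 = 32
Expected project duration μ = 32 hours. Critical path: A → B → D → E.

Backward pass:
LF_E = 32; LS_E = 32−10 = 22
LF_D = LS_E = 22; LS_D = 22−8 = 14
LF_C = LS_E = 22; LS_C = 22−6 = 16
LF_B = min(LS_C=16, LS_D=14) = 14; LS_B = 14−9 = 5
LF_A = min(LS_B=5, LS_C=16) = 5; LS_A = 5−5 = 0
Slack_C = LS_C − ES_C = 16 − 14 = 2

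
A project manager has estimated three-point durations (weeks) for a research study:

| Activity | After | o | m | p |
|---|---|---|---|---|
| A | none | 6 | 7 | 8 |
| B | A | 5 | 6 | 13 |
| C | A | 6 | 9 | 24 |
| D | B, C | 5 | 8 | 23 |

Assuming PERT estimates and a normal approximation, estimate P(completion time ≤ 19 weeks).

0.017

te_A = (6 + 4·7 + 8)/6 = 42/6 = 7; σ²_A = ((8−6)/6)² = 0.111
te_B = (5 + 4·6 + 13)/6 = 42/6 = 7; σ²_B = ((13−5)/6)² = 1.778
te_C = (6 + 4·9 + 24)/6 = 66/6 = 11; σ²_C = ((24−6)/6)² = 9.000
te_D = (5 + 4·8 + 23)/6 = 60/6 = 10; σ²_D = ((23−5)/6)² = 9.000

Forward pass:
ES_A = 0; EF_A = 7
ES_B = 7; EF_B = 7+7 = 14
ES_C = 7; EF_C = 7+11 = 18
ES_D = max(EF_B=14, EF_C=18) = 18; EF_D = 18+10 = 28
Expected project duration μ = 28 weeks. Critical path: A → C → D.

Variance along critical path = 0.111 + 9.000 + 9.000 = 18.111; σ = √18.111 = 4.256 weeks.
Z = (19 − 28) / 4.256 = -2.115
P(T ≤ 19) = Φ(-2.115) ≈ 0.017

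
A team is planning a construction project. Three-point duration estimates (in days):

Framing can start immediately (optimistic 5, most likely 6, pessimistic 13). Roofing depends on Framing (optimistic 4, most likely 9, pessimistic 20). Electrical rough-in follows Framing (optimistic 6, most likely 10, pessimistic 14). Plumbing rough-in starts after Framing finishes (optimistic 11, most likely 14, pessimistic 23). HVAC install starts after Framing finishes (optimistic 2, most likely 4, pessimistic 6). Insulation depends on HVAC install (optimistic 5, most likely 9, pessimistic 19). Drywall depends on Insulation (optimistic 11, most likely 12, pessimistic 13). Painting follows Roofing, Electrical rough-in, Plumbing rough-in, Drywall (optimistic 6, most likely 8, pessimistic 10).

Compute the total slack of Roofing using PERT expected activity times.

te_Framing = (5 + 4·6 + 13)/6 = 42/6 = 7
te_Roofing = (4 + 4·9 + 20)/6 = 60/6 = 10
te_Electrical rough-in = (6 + 4·10 + 14)/6 = 60/6 = 10
te_Plumbing rough-in = (11 + 4·14 + 23)/6 = 90/6 = 15
te_HVAC install = (2 + 4·4 + 6)/6 = 24/6 = 4
te_Insulation = (5 + 4·9 + 19)/6 = 60/6 = 10
te_Drywall = (11 + 4·12 + 13)/6 = 72/6 = 12
te_Painting = (6 + 4·8 + 10)/6 = 48/6 = 8

Forward pass:
ES_Framing = 0; EF_Framing = 7
ES_Roofing = 7; EF_Roofing = 7+10 = 17
ES_Electrical rough-in = 7; EF_Electrical rough-in = 7+10 = 17
ES_Plumbing rough-in = 7; EF_Plumbing rough-in = 7+15 = 22
ES_HVAC install = 7; EF_HVAC install = 7+4 = 11
ES_Insulation = 11; EF_Insulation = 11+10 = 21
ES_Drywall = 21; EF_Drywall = 21+12 = 33
ES_Painting = max(EF_Roofing=17, EF_Electrical rough-in=17, EF_Plumbing rough-in=22, EF_Drywall=33) = 33; EF_Painting = 33+8 = 41
Expected project duration μ = 41 days. Critical path: Framing → HVAC install → Insulation → Drywall → Painting.

Backward pass:
LF_Painting = 41; LS_Painting = 41−8 = 33
LF_Drywall = LS_Painting = 33; LS_Drywall = 33−12 = 21
LF_Insulation = LS_Drywall = 21; LS_Insulation = 21−10 = 11
LF_HVAC install = LS_Insulation = 11; LS_HVAC install = 11−4 = 7
LF_Plumbing rough-in = LS_Painting = 33; LS_Plumbing rough-in = 33−15 = 18
LF_Electrical rough-in = LS_Painting = 33; LS_Electrical rough-in = 33−10 = 23
LF_Roofing = LS_Painting = 33; LS_Roofing = 33−10 = 23
LF_Framing = min(LS_Roofing=23, LS_Electrical rough-in=23, LS_Plumbing rough-in=18, LS_HVAC install=7) = 7; LS_Framing = 7−7 = 0
Slack_Roofing = LS_Roofing − ES_Roofing = 23 − 7 = 16

16 days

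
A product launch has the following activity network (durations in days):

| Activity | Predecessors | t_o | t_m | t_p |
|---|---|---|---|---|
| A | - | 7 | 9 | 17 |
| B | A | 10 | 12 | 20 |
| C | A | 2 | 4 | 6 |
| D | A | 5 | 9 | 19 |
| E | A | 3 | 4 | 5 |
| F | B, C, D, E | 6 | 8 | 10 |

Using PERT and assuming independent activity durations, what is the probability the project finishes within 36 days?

te_A = (7 + 4·9 + 17)/6 = 60/6 = 10; σ²_A = ((17−7)/6)² = 2.778
te_B = (10 + 4·12 + 20)/6 = 78/6 = 13; σ²_B = ((20−10)/6)² = 2.778
te_C = (2 + 4·4 + 6)/6 = 24/6 = 4; σ²_C = ((6−2)/6)² = 0.444
te_D = (5 + 4·9 + 19)/6 = 60/6 = 10; σ²_D = ((19−5)/6)² = 5.444
te_E = (3 + 4·4 + 5)/6 = 24/6 = 4; σ²_E = ((5−3)/6)² = 0.111
te_F = (6 + 4·8 + 10)/6 = 48/6 = 8; σ²_F = ((10−6)/6)² = 0.444

Forward pass:
ES_A = 0; EF_A = 10
ES_B = 10; EF_B = 10+13 = 23
ES_C = 10; EF_C = 10+4 = 14
ES_D = 10; EF_D = 10+10 = 20
ES_E = 10; EF_E = 10+4 = 14
ES_F = max(EF_B=23, EF_C=14, EF_D=20, EF_E=14) = 23; EF_F = 23+8 = 31
Expected project duration μ = 31 days. Critical path: A → B → F.

Variance along critical path = 2.778 + 2.778 + 0.444 = 6.000; σ = √6.000 = 2.449 days.
Z = (36 − 31) / 2.449 = 2.041
P(T ≤ 36) = Φ(2.041) ≈ 0.979

0.979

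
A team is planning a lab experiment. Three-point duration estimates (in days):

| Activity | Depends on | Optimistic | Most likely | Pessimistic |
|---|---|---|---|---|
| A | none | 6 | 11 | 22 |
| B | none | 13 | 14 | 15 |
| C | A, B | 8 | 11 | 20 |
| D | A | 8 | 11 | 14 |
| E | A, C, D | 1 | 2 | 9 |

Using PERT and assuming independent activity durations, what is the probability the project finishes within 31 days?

0.795

te_A = (6 + 4·11 + 22)/6 = 72/6 = 12; σ²_A = ((22−6)/6)² = 7.111
te_B = (13 + 4·14 + 15)/6 = 84/6 = 14; σ²_B = ((15−13)/6)² = 0.111
te_C = (8 + 4·11 + 20)/6 = 72/6 = 12; σ²_C = ((20−8)/6)² = 4.000
te_D = (8 + 4·11 + 14)/6 = 66/6 = 11; σ²_D = ((14−8)/6)² = 1.000
te_E = (1 + 4·2 + 9)/6 = 18/6 = 3; σ²_E = ((9−1)/6)² = 1.778

Forward pass:
ES_A = 0; EF_A = 12
ES_B = 0; EF_B = 14
ES_C = max(EF_A=12, EF_B=14) = 14; EF_C = 14+12 = 26
ES_D = 12; EF_D = 12+11 = 23
ES_E = max(EF_A=12, EF_C=26, EF_D=23) = 26; EF_E = 26+3 = 29
Expected project duration μ = 29 days. Critical path: B → C → E.

Variance along critical path = 0.111 + 4.000 + 1.778 = 5.889; σ = √5.889 = 2.427 days.
Z = (31 − 29) / 2.427 = 0.824
P(T ≤ 31) = Φ(0.824) ≈ 0.795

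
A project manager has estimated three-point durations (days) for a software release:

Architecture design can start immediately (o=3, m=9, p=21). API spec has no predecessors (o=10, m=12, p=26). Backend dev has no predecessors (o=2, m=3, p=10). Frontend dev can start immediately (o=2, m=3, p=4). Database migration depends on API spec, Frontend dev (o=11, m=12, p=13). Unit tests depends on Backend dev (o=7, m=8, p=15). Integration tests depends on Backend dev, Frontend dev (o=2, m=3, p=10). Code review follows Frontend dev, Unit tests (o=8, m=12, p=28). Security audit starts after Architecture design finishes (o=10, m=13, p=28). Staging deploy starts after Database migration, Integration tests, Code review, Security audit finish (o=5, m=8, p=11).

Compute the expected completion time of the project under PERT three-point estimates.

35 days

te_Architecture design = (3 + 4·9 + 21)/6 = 60/6 = 10
te_API spec = (10 + 4·12 + 26)/6 = 84/6 = 14
te_Backend dev = (2 + 4·3 + 10)/6 = 24/6 = 4
te_Frontend dev = (2 + 4·3 + 4)/6 = 18/6 = 3
te_Database migration = (11 + 4·12 + 13)/6 = 72/6 = 12
te_Unit tests = (7 + 4·8 + 15)/6 = 54/6 = 9
te_Integration tests = (2 + 4·3 + 10)/6 = 24/6 = 4
te_Code review = (8 + 4·12 + 28)/6 = 84/6 = 14
te_Security audit = (10 + 4·13 + 28)/6 = 90/6 = 15
te_Staging deploy = (5 + 4·8 + 11)/6 = 48/6 = 8

Forward pass:
ES_Architecture design = 0; EF_Architecture design = 10
ES_API spec = 0; EF_API spec = 14
ES_Backend dev = 0; EF_Backend dev = 4
ES_Frontend dev = 0; EF_Frontend dev = 3
ES_Database migration = max(EF_API spec=14, EF_Frontend dev=3) = 14; EF_Database migration = 14+12 = 26
ES_Unit tests = 4; EF_Unit tests = 4+9 = 13
ES_Integration tests = max(EF_Backend dev=4, EF_Frontend dev=3) = 4; EF_Integration tests = 4+4 = 8
ES_Code review = max(EF_Frontend dev=3, EF_Unit tests=13) = 13; EF_Code review = 13+14 = 27
ES_Security audit = 10; EF_Security audit = 10+15 = 25
ES_Staging deploy = max(EF_Database migration=26, EF_Integration tests=8, EF_Code review=27, EF_Security audit=25) = 27; EF_Staging deploy = 27+8 = 35
Expected project duration μ = 35 days. Critical path: Backend dev → Unit tests → Code review → Staging deploy.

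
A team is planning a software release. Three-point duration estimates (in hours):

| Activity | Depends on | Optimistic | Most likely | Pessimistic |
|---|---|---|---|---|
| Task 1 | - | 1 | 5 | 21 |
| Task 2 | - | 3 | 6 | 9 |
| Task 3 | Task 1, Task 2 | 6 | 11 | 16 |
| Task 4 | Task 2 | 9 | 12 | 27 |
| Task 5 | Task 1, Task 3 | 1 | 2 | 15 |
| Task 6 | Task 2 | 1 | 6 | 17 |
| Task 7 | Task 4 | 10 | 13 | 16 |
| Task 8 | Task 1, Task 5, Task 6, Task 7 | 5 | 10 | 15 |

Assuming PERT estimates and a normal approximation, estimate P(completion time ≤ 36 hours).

te_Task 1 = (1 + 4·5 + 21)/6 = 42/6 = 7; σ²_Task 1 = ((21−1)/6)² = 11.111
te_Task 2 = (3 + 4·6 + 9)/6 = 36/6 = 6; σ²_Task 2 = ((9−3)/6)² = 1.000
te_Task 3 = (6 + 4·11 + 16)/6 = 66/6 = 11; σ²_Task 3 = ((16−6)/6)² = 2.778
te_Task 4 = (9 + 4·12 + 27)/6 = 84/6 = 14; σ²_Task 4 = ((27−9)/6)² = 9.000
te_Task 5 = (1 + 4·2 + 15)/6 = 24/6 = 4; σ²_Task 5 = ((15−1)/6)² = 5.444
te_Task 6 = (1 + 4·6 + 17)/6 = 42/6 = 7; σ²_Task 6 = ((17−1)/6)² = 7.111
te_Task 7 = (10 + 4·13 + 16)/6 = 78/6 = 13; σ²_Task 7 = ((16−10)/6)² = 1.000
te_Task 8 = (5 + 4·10 + 15)/6 = 60/6 = 10; σ²_Task 8 = ((15−5)/6)² = 2.778

Forward pass:
ES_Task 1 = 0; EF_Task 1 = 7
ES_Task 2 = 0; EF_Task 2 = 6
ES_Task 3 = max(EF_Task 1=7, EF_Task 2=6) = 7; EF_Task 3 = 7+11 = 18
ES_Task 4 = 6; EF_Task 4 = 6+14 = 20
ES_Task 5 = max(EF_Task 1=7, EF_Task 3=18) = 18; EF_Task 5 = 18+4 = 22
ES_Task 6 = 6; EF_Task 6 = 6+7 = 13
ES_Task 7 = 20; EF_Task 7 = 20+13 = 33
ES_Task 8 = max(EF_Task 1=7, EF_Task 5=22, EF_Task 6=13, EF_Task 7=33) = 33; EF_Task 8 = 33+10 = 43
Expected project duration μ = 43 hours. Critical path: Task 2 → Task 4 → Task 7 → Task 8.

Variance along critical path = 1.000 + 9.000 + 1.000 + 2.778 = 13.778; σ = √13.778 = 3.712 hours.
Z = (36 − 43) / 3.712 = -1.886
P(T ≤ 36) = Φ(-1.886) ≈ 0.030

0.030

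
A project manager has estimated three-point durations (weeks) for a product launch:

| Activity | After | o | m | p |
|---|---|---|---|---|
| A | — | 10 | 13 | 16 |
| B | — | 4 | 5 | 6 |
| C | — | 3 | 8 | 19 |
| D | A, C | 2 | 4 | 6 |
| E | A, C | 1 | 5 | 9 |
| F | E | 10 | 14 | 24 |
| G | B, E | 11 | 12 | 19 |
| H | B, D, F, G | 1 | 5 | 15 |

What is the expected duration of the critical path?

te_A = (10 + 4·13 + 16)/6 = 78/6 = 13
te_B = (4 + 4·5 + 6)/6 = 30/6 = 5
te_C = (3 + 4·8 + 19)/6 = 54/6 = 9
te_D = (2 + 4·4 + 6)/6 = 24/6 = 4
te_E = (1 + 4·5 + 9)/6 = 30/6 = 5
te_F = (10 + 4·14 + 24)/6 = 90/6 = 15
te_G = (11 + 4·12 + 19)/6 = 78/6 = 13
te_H = (1 + 4·5 + 15)/6 = 36/6 = 6

Forward pass:
ES_A = 0; EF_A = 13
ES_B = 0; EF_B = 5
ES_C = 0; EF_C = 9
ES_D = max(EF_A=13, EF_C=9) = 13; EF_D = 13+4 = 17
ES_E = max(EF_A=13, EF_C=9) = 13; EF_E = 13+5 = 18
ES_F = 18; EF_F = 18+15 = 33
ES_G = max(EF_B=5, EF_E=18) = 18; EF_G = 18+13 = 31
ES_H = max(EF_B=5, EF_D=17, EF_F=33, EF_G=31) = 33; EF_H = 33+6 = 39
Expected project duration μ = 39 weeks. Critical path: A → E → F → H.

39 weeks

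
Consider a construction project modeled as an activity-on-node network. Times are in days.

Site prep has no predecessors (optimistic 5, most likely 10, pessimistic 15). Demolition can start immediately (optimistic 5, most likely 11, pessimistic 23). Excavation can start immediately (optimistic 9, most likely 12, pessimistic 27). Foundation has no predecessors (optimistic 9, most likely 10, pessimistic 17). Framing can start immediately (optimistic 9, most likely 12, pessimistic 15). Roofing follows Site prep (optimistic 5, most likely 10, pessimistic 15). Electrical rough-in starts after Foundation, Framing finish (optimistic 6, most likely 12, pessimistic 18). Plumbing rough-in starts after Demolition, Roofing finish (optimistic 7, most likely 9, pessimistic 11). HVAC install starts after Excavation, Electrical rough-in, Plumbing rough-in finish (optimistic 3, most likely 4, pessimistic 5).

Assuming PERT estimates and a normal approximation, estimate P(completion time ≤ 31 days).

0.209

te_Site prep = (5 + 4·10 + 15)/6 = 60/6 = 10; σ²_Site prep = ((15−5)/6)² = 2.778
te_Demolition = (5 + 4·11 + 23)/6 = 72/6 = 12; σ²_Demolition = ((23−5)/6)² = 9.000
te_Excavation = (9 + 4·12 + 27)/6 = 84/6 = 14; σ²_Excavation = ((27−9)/6)² = 9.000
te_Foundation = (9 + 4·10 + 17)/6 = 66/6 = 11; σ²_Foundation = ((17−9)/6)² = 1.778
te_Framing = (9 + 4·12 + 15)/6 = 72/6 = 12; σ²_Framing = ((15−9)/6)² = 1.000
te_Roofing = (5 + 4·10 + 15)/6 = 60/6 = 10; σ²_Roofing = ((15−5)/6)² = 2.778
te_Electrical rough-in = (6 + 4·12 + 18)/6 = 72/6 = 12; σ²_Electrical rough-in = ((18−6)/6)² = 4.000
te_Plumbing rough-in = (7 + 4·9 + 11)/6 = 54/6 = 9; σ²_Plumbing rough-in = ((11−7)/6)² = 0.444
te_HVAC install = (3 + 4·4 + 5)/6 = 24/6 = 4; σ²_HVAC install = ((5−3)/6)² = 0.111

Forward pass:
ES_Site prep = 0; EF_Site prep = 10
ES_Demolition = 0; EF_Demolition = 12
ES_Excavation = 0; EF_Excavation = 14
ES_Foundation = 0; EF_Foundation = 11
ES_Framing = 0; EF_Framing = 12
ES_Roofing = 10; EF_Roofing = 10+10 = 20
ES_Electrical rough-in = max(EF_Foundation=11, EF_Framing=12) = 12; EF_Electrical rough-in = 12+12 = 24
ES_Plumbing rough-in = max(EF_Demolition=12, EF_Roofing=20) = 20; EF_Plumbing rough-in = 20+9 = 29
ES_HVAC install = max(EF_Excavation=14, EF_Electrical rough-in=24, EF_Plumbing rough-in=29) = 29; EF_HVAC install = 29+4 = 33
Expected project duration μ = 33 days. Critical path: Site prep → Roofing → Plumbing rough-in → HVAC install.

Variance along critical path = 2.778 + 2.778 + 0.444 + 0.111 = 6.111; σ = √6.111 = 2.472 days.
Z = (31 − 33) / 2.472 = -0.809
P(T ≤ 31) = Φ(-0.809) ≈ 0.209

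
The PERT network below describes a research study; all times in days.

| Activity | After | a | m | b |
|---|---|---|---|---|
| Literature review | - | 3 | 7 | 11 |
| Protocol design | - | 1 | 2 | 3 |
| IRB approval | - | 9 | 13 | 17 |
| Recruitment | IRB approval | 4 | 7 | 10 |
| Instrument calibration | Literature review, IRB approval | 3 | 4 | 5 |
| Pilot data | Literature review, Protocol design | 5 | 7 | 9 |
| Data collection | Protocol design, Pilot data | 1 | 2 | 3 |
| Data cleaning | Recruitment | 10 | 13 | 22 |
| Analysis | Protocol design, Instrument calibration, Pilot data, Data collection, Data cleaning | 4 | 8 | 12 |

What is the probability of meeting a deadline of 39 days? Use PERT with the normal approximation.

0.153

te_Literature review = (3 + 4·7 + 11)/6 = 42/6 = 7; σ²_Literature review = ((11−3)/6)² = 1.778
te_Protocol design = (1 + 4·2 + 3)/6 = 12/6 = 2; σ²_Protocol design = ((3−1)/6)² = 0.111
te_IRB approval = (9 + 4·13 + 17)/6 = 78/6 = 13; σ²_IRB approval = ((17−9)/6)² = 1.778
te_Recruitment = (4 + 4·7 + 10)/6 = 42/6 = 7; σ²_Recruitment = ((10−4)/6)² = 1.000
te_Instrument calibration = (3 + 4·4 + 5)/6 = 24/6 = 4; σ²_Instrument calibration = ((5−3)/6)² = 0.111
te_Pilot data = (5 + 4·7 + 9)/6 = 42/6 = 7; σ²_Pilot data = ((9−5)/6)² = 0.444
te_Data collection = (1 + 4·2 + 3)/6 = 12/6 = 2; σ²_Data collection = ((3−1)/6)² = 0.111
te_Data cleaning = (10 + 4·13 + 22)/6 = 84/6 = 14; σ²_Data cleaning = ((22−10)/6)² = 4.000
te_Analysis = (4 + 4·8 + 12)/6 = 48/6 = 8; σ²_Analysis = ((12−4)/6)² = 1.778

Forward pass:
ES_Literature review = 0; EF_Literature review = 7
ES_Protocol design = 0; EF_Protocol design = 2
ES_IRB approval = 0; EF_IRB approval = 13
ES_Recruitment = 13; EF_Recruitment = 13+7 = 20
ES_Instrument calibration = max(EF_Literature review=7, EF_IRB approval=13) = 13; EF_Instrument calibration = 13+4 = 17
ES_Pilot data = max(EF_Literature review=7, EF_Protocol design=2) = 7; EF_Pilot data = 7+7 = 14
ES_Data collection = max(EF_Protocol design=2, EF_Pilot data=14) = 14; EF_Data collection = 14+2 = 16
ES_Data cleaning = 20; EF_Data cleaning = 20+14 = 34
ES_Analysis = max(EF_Protocol design=2, EF_Instrument calibration=17, EF_Pilot data=14, EF_Data collection=16, EF_Data cleaning=34) = 34; EF_Analysis = 34+8 = 42
Expected project duration μ = 42 days. Critical path: IRB approval → Recruitment → Data cleaning → Analysis.

Variance along critical path = 1.778 + 1.000 + 4.000 + 1.778 = 8.556; σ = √8.556 = 2.925 days.
Z = (39 − 42) / 2.925 = -1.026
P(T ≤ 39) = Φ(-1.026) ≈ 0.153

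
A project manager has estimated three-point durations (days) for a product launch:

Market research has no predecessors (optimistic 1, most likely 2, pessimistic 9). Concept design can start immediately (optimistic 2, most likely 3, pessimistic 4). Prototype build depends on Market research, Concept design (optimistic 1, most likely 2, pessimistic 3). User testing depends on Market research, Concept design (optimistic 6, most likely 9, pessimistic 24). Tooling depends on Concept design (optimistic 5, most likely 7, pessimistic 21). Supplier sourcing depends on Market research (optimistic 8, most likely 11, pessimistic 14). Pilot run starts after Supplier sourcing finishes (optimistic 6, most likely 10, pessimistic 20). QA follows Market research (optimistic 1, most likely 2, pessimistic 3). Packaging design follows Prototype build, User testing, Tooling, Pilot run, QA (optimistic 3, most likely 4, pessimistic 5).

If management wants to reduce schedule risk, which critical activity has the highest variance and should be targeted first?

te_Market research = (1 + 4·2 + 9)/6 = 18/6 = 3; σ²_Market research = ((9−1)/6)² = 1.778
te_Concept design = (2 + 4·3 + 4)/6 = 18/6 = 3; σ²_Concept design = ((4−2)/6)² = 0.111
te_Prototype build = (1 + 4·2 + 3)/6 = 12/6 = 2; σ²_Prototype build = ((3−1)/6)² = 0.111
te_User testing = (6 + 4·9 + 24)/6 = 66/6 = 11; σ²_User testing = ((24−6)/6)² = 9.000
te_Tooling = (5 + 4·7 + 21)/6 = 54/6 = 9; σ²_Tooling = ((21−5)/6)² = 7.111
te_Supplier sourcing = (8 + 4·11 + 14)/6 = 66/6 = 11; σ²_Supplier sourcing = ((14−8)/6)² = 1.000
te_Pilot run = (6 + 4·10 + 20)/6 = 66/6 = 11; σ²_Pilot run = ((20−6)/6)² = 5.444
te_QA = (1 + 4·2 + 3)/6 = 12/6 = 2; σ²_QA = ((3−1)/6)² = 0.111
te_Packaging design = (3 + 4·4 + 5)/6 = 24/6 = 4; σ²_Packaging design = ((5−3)/6)² = 0.111

Forward pass:
ES_Market research = 0; EF_Market research = 3
ES_Concept design = 0; EF_Concept design = 3
ES_Prototype build = max(EF_Market research=3, EF_Concept design=3) = 3; EF_Prototype build = 3+2 = 5
ES_User testing = max(EF_Market research=3, EF_Concept design=3) = 3; EF_User testing = 3+11 = 14
ES_Tooling = 3; EF_Tooling = 3+9 = 12
ES_Supplier sourcing = 3; EF_Supplier sourcing = 3+11 = 14
ES_Pilot run = 14; EF_Pilot run = 14+11 = 25
ES_QA = 3; EF_QA = 3+2 = 5
ES_Packaging design = max(EF_Prototype build=5, EF_User testing=14, EF_Tooling=12, EF_Pilot run=25, EF_QA=5) = 25; EF_Packaging design = 25+4 = 29
Expected project duration μ = 29 days. Critical path: Market research → Supplier sourcing → Pilot run → Packaging design.

Variances on critical path: σ²_Market research=1.778, σ²_Supplier sourcing=1.000, σ²_Pilot run=5.444, σ²_Packaging design=0.111.
Largest is σ²_Pilot run = 5.444.

Pilot run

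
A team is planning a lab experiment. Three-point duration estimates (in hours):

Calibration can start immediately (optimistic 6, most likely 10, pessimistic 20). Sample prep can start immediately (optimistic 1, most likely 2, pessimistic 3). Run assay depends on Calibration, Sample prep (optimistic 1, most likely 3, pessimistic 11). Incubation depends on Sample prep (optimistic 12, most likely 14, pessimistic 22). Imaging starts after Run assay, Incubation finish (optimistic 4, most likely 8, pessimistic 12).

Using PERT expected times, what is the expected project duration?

te_Calibration = (6 + 4·10 + 20)/6 = 66/6 = 11
te_Sample prep = (1 + 4·2 + 3)/6 = 12/6 = 2
te_Run assay = (1 + 4·3 + 11)/6 = 24/6 = 4
te_Incubation = (12 + 4·14 + 22)/6 = 90/6 = 15
te_Imaging = (4 + 4·8 + 12)/6 = 48/6 = 8

Forward pass:
ES_Calibration = 0; EF_Calibration = 11
ES_Sample prep = 0; EF_Sample prep = 2
ES_Run assay = max(EF_Calibration=11, EF_Sample prep=2) = 11; EF_Run assay = 11+4 = 15
ES_Incubation = 2; EF_Incubation = 2+15 = 17
ES_Imaging = max(EF_Run assay=15, EF_Incubation=17) = 17; EF_Imaging = 17+8 = 25
Expected project duration μ = 25 hours. Critical path: Sample prep → Incubation → Imaging.

25 hours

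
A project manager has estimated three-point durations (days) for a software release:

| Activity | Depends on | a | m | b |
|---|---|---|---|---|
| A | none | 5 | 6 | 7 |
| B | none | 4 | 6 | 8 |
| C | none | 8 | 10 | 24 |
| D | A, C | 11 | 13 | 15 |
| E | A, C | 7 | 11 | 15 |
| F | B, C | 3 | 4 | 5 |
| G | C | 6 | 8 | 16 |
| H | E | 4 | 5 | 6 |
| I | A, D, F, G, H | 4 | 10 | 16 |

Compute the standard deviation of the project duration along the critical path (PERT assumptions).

3.61 days

te_A = (5 + 4·6 + 7)/6 = 36/6 = 6; σ²_A = ((7−5)/6)² = 0.111
te_B = (4 + 4·6 + 8)/6 = 36/6 = 6; σ²_B = ((8−4)/6)² = 0.444
te_C = (8 + 4·10 + 24)/6 = 72/6 = 12; σ²_C = ((24−8)/6)² = 7.111
te_D = (11 + 4·13 + 15)/6 = 78/6 = 13; σ²_D = ((15−11)/6)² = 0.444
te_E = (7 + 4·11 + 15)/6 = 66/6 = 11; σ²_E = ((15−7)/6)² = 1.778
te_F = (3 + 4·4 + 5)/6 = 24/6 = 4; σ²_F = ((5−3)/6)² = 0.111
te_G = (6 + 4·8 + 16)/6 = 54/6 = 9; σ²_G = ((16−6)/6)² = 2.778
te_H = (4 + 4·5 + 6)/6 = 30/6 = 5; σ²_H = ((6−4)/6)² = 0.111
te_I = (4 + 4·10 + 16)/6 = 60/6 = 10; σ²_I = ((16−4)/6)² = 4.000

Forward pass:
ES_A = 0; EF_A = 6
ES_B = 0; EF_B = 6
ES_C = 0; EF_C = 12
ES_D = max(EF_A=6, EF_C=12) = 12; EF_D = 12+13 = 25
ES_E = max(EF_A=6, EF_C=12) = 12; EF_E = 12+11 = 23
ES_F = max(EF_B=6, EF_C=12) = 12; EF_F = 12+4 = 16
ES_G = 12; EF_G = 12+9 = 21
ES_H = 23; EF_H = 23+5 = 28
ES_I = max(EF_A=6, EF_D=25, EF_F=16, EF_G=21, EF_H=28) = 28; EF_I = 28+10 = 38
Expected project duration μ = 38 days. Critical path: C → E → H → I.

Variance along critical path = 7.111 + 1.778 + 0.111 + 4.000 = 13.000
σ = √13.000 = 3.606 days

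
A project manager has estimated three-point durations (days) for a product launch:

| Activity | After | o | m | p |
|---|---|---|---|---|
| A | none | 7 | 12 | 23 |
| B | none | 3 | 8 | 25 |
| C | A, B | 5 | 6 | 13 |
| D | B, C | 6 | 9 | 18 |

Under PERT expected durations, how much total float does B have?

3 days

te_A = (7 + 4·12 + 23)/6 = 78/6 = 13
te_B = (3 + 4·8 + 25)/6 = 60/6 = 10
te_C = (5 + 4·6 + 13)/6 = 42/6 = 7
te_D = (6 + 4·9 + 18)/6 = 60/6 = 10

Forward pass:
ES_A = 0; EF_A = 13
ES_B = 0; EF_B = 10
ES_C = max(EF_A=13, EF_B=10) = 13; EF_C = 13+7 = 20
ES_D = max(EF_B=10, EF_C=20) = 20; EF_D = 20+10 = 30
Expected project duration μ = 30 days. Critical path: A → C → D.

Backward pass:
LF_D = 30; LS_D = 30−10 = 20
LF_C = LS_D = 20; LS_C = 20−7 = 13
LF_B = min(LS_C=13, LS_D=20) = 13; LS_B = 13−10 = 3
LF_A = LS_C = 13; LS_A = 13−13 = 0
Slack_B = LS_B − ES_B = 3 − 0 = 3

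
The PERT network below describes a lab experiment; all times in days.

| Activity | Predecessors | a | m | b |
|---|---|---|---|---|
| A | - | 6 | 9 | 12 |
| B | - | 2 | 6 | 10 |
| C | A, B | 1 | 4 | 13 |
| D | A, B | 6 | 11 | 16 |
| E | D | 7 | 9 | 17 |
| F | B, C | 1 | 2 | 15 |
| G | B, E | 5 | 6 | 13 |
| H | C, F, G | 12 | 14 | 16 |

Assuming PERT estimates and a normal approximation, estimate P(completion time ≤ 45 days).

te_A = (6 + 4·9 + 12)/6 = 54/6 = 9; σ²_A = ((12−6)/6)² = 1.000
te_B = (2 + 4·6 + 10)/6 = 36/6 = 6; σ²_B = ((10−2)/6)² = 1.778
te_C = (1 + 4·4 + 13)/6 = 30/6 = 5; σ²_C = ((13−1)/6)² = 4.000
te_D = (6 + 4·11 + 16)/6 = 66/6 = 11; σ²_D = ((16−6)/6)² = 2.778
te_E = (7 + 4·9 + 17)/6 = 60/6 = 10; σ²_E = ((17−7)/6)² = 2.778
te_F = (1 + 4·2 + 15)/6 = 24/6 = 4; σ²_F = ((15−1)/6)² = 5.444
te_G = (5 + 4·6 + 13)/6 = 42/6 = 7; σ²_G = ((13−5)/6)² = 1.778
te_H = (12 + 4·14 + 16)/6 = 84/6 = 14; σ²_H = ((16−12)/6)² = 0.444

Forward pass:
ES_A = 0; EF_A = 9
ES_B = 0; EF_B = 6
ES_C = max(EF_A=9, EF_B=6) = 9; EF_C = 9+5 = 14
ES_D = max(EF_A=9, EF_B=6) = 9; EF_D = 9+11 = 20
ES_E = 20; EF_E = 20+10 = 30
ES_F = max(EF_B=6, EF_C=14) = 14; EF_F = 14+4 = 18
ES_G = max(EF_B=6, EF_E=30) = 30; EF_G = 30+7 = 37
ES_H = max(EF_C=14, EF_F=18, EF_G=37) = 37; EF_H = 37+14 = 51
Expected project duration μ = 51 days. Critical path: A → D → E → G → H.

Variance along critical path = 1.000 + 2.778 + 2.778 + 1.778 + 0.444 = 8.778; σ = √8.778 = 2.963 days.
Z = (45 − 51) / 2.963 = -2.025
P(T ≤ 45) = Φ(-2.025) ≈ 0.021

0.021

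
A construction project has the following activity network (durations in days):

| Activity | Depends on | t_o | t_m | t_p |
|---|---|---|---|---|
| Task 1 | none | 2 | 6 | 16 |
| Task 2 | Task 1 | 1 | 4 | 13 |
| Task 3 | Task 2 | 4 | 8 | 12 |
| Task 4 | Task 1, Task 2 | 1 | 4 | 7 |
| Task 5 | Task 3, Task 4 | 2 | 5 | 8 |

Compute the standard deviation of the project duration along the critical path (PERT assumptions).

3.50 days

te_Task 1 = (2 + 4·6 + 16)/6 = 42/6 = 7; σ²_Task 1 = ((16−2)/6)² = 5.444
te_Task 2 = (1 + 4·4 + 13)/6 = 30/6 = 5; σ²_Task 2 = ((13−1)/6)² = 4.000
te_Task 3 = (4 + 4·8 + 12)/6 = 48/6 = 8; σ²_Task 3 = ((12−4)/6)² = 1.778
te_Task 4 = (1 + 4·4 + 7)/6 = 24/6 = 4; σ²_Task 4 = ((7−1)/6)² = 1.000
te_Task 5 = (2 + 4·5 + 8)/6 = 30/6 = 5; σ²_Task 5 = ((8−2)/6)² = 1.000

Forward pass:
ES_Task 1 = 0; EF_Task 1 = 7
ES_Task 2 = 7; EF_Task 2 = 7+5 = 12
ES_Task 3 = 12; EF_Task 3 = 12+8 = 20
ES_Task 4 = max(EF_Task 1=7, EF_Task 2=12) = 12; EF_Task 4 = 12+4 = 16
ES_Task 5 = max(EF_Task 3=20, EF_Task 4=16) = 20; EF_Task 5 = 20+5 = 25
Expected project duration μ = 25 days. Critical path: Task 1 → Task 2 → Task 3 → Task 5.

Variance along critical path = 5.444 + 4.000 + 1.778 + 1.000 = 12.222
σ = √12.222 = 3.496 days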